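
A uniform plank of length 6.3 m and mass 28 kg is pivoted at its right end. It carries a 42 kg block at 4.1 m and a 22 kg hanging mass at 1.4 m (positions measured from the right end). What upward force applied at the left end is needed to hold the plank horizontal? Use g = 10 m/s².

Sum moments about the right end (the unknown pivot reaction has zero arm there).
Beam weight: 28 × 10 = 280 N down at 3.15 m → arm 3.15 m, τ = 280 × 3.15 = 882 N·m counterclockwise.
Block: 42 × 10 = 420 N down at 4.1 m → arm 4.1 m, τ = 420 × 4.1 = 1722 N·m counterclockwise.
Hanging mass: 22 × 10 = 220 N down at 1.4 m → arm 1.4 m, τ = 220 × 1.4 = 308 N·m counterclockwise.
Net moment of the loads = 2912 N·m counterclockwise.
The upward force F acts at the left end, arm 6.3 m, giving F × 6.3 clockwise.
For rotational equilibrium, F × 6.3 = 2912, so F = 2912 / 6.3 = 462 N.

F ≈ 462 N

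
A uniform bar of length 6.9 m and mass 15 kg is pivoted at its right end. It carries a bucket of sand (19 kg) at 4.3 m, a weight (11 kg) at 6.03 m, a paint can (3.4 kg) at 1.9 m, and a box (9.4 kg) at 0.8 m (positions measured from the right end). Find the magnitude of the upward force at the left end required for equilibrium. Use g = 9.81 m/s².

F ≈ 304 N

About the right end:
Beam weight: 15 × 9.81 = 147.2 N down at 3.45 m → arm 3.45 m, τ = 147.2 × 3.45 = 507.8 N·m counterclockwise.
Bucket of sand: 19 × 9.81 = 186.4 N down at 4.3 m → arm 4.3 m, τ = 186.4 × 4.3 = 801.5 N·m counterclockwise.
Weight: 11 × 9.81 = 107.9 N down at 6.03 m → arm 6.03 m, τ = 107.9 × 6.03 = 650.6 N·m counterclockwise.
Paint can: 3.4 × 9.81 = 33.35 N down at 1.9 m → arm 1.9 m, τ = 33.35 × 1.9 = 63.37 N·m counterclockwise.
Box: 9.4 × 9.81 = 92.21 N down at 0.8 m → arm 0.8 m, τ = 92.21 × 0.8 = 73.77 N·m counterclockwise.
Net moment of the loads = 2097 N·m counterclockwise.
The upward force F acts at the left end, arm 6.9 m, giving F × 6.9 clockwise.
Balancing moments: F × 6.9 = 2097, giving F = 2097 / 6.9 = 304 N.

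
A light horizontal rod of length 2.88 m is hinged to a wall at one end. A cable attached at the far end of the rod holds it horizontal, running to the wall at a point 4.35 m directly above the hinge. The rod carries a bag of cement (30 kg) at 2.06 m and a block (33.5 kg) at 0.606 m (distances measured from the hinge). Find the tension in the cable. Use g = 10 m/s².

Sum moments about the hinge (the unknown hinge reaction has zero arm there).
Bag of cement: 30 × 10 = 300 N down at 2.06 m → arm 2.06 m, τ = 300 × 2.06 = 618 N·m clockwise.
Block: 33.5 × 10 = 335 N down at 0.606 m → arm 0.606 m, τ = 335 × 0.606 = 203 N·m clockwise.
Total clockwise load moment = 821 N·m.
The cable tension T acts at 2.88 m; only its component perpendicular to the rod, T sinθ, produces torque. sinθ = h/√(h²+d²) = 4.35/√(4.35²+2.88²) = 0.8338.
Balancing moments: T × 2.88 × 0.8338 = 821, giving T = 821 / 2.401 = 342 N.

T ≈ 342 N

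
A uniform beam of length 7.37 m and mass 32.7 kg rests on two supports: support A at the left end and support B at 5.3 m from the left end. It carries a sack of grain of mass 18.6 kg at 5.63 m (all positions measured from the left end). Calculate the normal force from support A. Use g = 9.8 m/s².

About support B:
Beam weight: 32.7 × 9.8 = 320.5 N down at 3.685 m → arm 1.615 m, τ = 320.5 × 1.615 = 517.6 N·m counterclockwise.
Sack of grain: 18.6 × 9.8 = 182.3 N down at 5.63 m → arm 0.33 m, τ = 182.3 × 0.33 = 60.16 N·m clockwise.
Net load moment about support B = 457.4 N·m counterclockwise.
Reaction R at support A is upward at 0 m, arm 5.3 m → moment R × 5.3 clockwise.
Στ = 0 ⇒ R × 5.3 = 457.4 ⇒ R = 86.3 N.

R_A ≈ 86.3 N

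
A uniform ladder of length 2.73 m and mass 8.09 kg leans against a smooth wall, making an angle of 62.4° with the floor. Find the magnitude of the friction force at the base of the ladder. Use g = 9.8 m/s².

Taking torques about the foot of the ladder:
Ladder weight 8.09×9.8 = 79.28 N acts at 1.365 m along the ladder; its horizontal arm is 1.365·cos62.4° = 0.6324 m → τ = 50.14 N·m clockwise.
Wall normal N acts horizontally at the top; its moment arm is the height L sinθ = 2.73·sin62.4° = 2.419 m, counterclockwise.
Setting net torque to zero: N × 2.419 = 50.14 → N = 20.7 N.
ΣFx = 0: friction at the foot balances the wall's push, so f = N_wall = 20.7 N.

f ≈ 20.7 N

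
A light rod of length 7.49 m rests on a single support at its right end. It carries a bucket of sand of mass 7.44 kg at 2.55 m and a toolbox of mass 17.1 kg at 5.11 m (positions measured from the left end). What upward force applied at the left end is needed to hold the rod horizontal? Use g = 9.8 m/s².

F ≈ 101 N

Taking torques about the right end:
Bucket of sand: 7.44 × 9.8 = 72.91 N down at 2.55 m → arm 4.94 m, τ = 72.91 × 4.94 = 360.2 N·m counterclockwise.
Toolbox: 17.1 × 9.8 = 167.6 N down at 5.11 m → arm 2.38 m, τ = 167.6 × 2.38 = 398.9 N·m counterclockwise.
Net moment of the loads = 759.1 N·m counterclockwise.
The upward force F acts at the left end, arm 7.49 m, giving F × 7.49 clockwise.
Setting net torque to zero: F × 7.49 = 759.1 → F = 759.1 / 7.49 = 101 N.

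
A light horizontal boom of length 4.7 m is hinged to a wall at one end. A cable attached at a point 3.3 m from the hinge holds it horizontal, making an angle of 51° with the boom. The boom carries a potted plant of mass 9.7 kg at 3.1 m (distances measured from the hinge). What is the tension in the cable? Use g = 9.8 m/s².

Sum moments about the hinge (the unknown hinge reaction has zero arm there).
Potted plant: 9.7 × 9.8 = 95.06 N down at 3.1 m → arm 3.1 m, τ = 95.06 × 3.1 = 294.7 N·m clockwise.
Total clockwise load moment = 294.7 N·m.
The cable tension T acts at 3.3 m; only its component perpendicular to the boom, T sinθ, produces torque. sin 51° = 0.7771.
Στ = 0 ⇒ T × 3.3 × 0.7771 = 294.7 ⇒ T = 294.7 / 2.564 = 115 N.

T ≈ 115 N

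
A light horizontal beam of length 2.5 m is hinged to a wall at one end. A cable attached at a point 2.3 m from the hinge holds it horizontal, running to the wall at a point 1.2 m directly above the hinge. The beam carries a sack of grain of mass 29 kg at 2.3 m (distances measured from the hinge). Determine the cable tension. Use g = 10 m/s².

Choose the hinge as the axis so the unknown hinge reaction has zero arm there.
Sack of grain: 29 × 10 = 290 N down at 2.3 m → arm 2.3 m, τ = 290 × 2.3 = 667 N·m clockwise.
Total clockwise load moment = 667 N·m.
The cable tension T acts at 2.3 m; only its component perpendicular to the beam, T sinθ, produces torque. sinθ = h/√(h²+d²) = 1.2/√(1.2²+2.3²) = 0.4626.
Setting net torque to zero: T × 2.3 × 0.4626 = 667 → T = 667 / 1.064 = 627 N.

T ≈ 627 N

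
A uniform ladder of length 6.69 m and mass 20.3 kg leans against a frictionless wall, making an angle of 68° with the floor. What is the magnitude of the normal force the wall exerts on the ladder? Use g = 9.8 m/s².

About the foot of the ladder:
Ladder weight 20.3×9.8 = 198.9 N acts at 3.345 m along the ladder; its horizontal arm is 3.345·cos68° = 1.253 m → τ = 249.2 N·m clockwise.
Wall normal N acts horizontally at the top; its moment arm is the height L sinθ = 6.69·sin68° = 6.203 m, counterclockwise.
For rotational equilibrium, N × 6.203 = 249.2, so N = 40.2 N.

N_wall ≈ 40.2 N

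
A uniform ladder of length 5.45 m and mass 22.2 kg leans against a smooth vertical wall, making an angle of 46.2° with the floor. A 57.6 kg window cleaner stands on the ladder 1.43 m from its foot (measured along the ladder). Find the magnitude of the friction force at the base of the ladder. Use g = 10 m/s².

f ≈ 251 N

Taking torques about the foot of the ladder:
Ladder weight 22.2×10 = 222 N acts at 2.725 m along the ladder; its horizontal arm is 2.725·cos46.2° = 1.886 m → τ = 418.7 N·m clockwise.
Window cleaner: 57.6×10 = 576 N at 1.43 m → arm 0.9898 m → τ = 570.1 N·m clockwise.
Wall normal N acts horizontally at the top; its moment arm is the height L sinθ = 5.45·sin46.2° = 3.934 m, counterclockwise.
Στ = 0 ⇒ N × 3.934 = 988.8 ⇒ N = 251 N.
ΣFx = 0: friction at the foot balances the wall's push, so f = N_wall = 251 N.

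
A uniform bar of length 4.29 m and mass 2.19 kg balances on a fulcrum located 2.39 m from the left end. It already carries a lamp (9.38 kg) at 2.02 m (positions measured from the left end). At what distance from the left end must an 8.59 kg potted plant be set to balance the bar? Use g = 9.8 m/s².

Choose the fulcrum (at 2.39 m from the left end) as the axis so the support reaction has zero arm there.
Beam weight: 2.19 × 9.8 = 21.46 N down at 2.145 m → arm 0.245 m, τ = 21.46 × 0.245 = 5.258 N·m counterclockwise.
Lamp: 9.38 × 9.8 = 91.92 N down at 2.02 m → arm 0.37 m, τ = 91.92 × 0.37 = 34.01 N·m counterclockwise.
Net moment of existing loads = 39.27 N·m counterclockwise.
The potted plant weighs 8.59 × 9.8 = 84.18 N and must supply an equal clockwise moment, so its lever arm about the fulcrum is 39.27 / 84.18 = 0.467 m.
That puts it at 2.39 + 0.467 = 2.86 m from the left end.

x ≈ 2.86 m from the left end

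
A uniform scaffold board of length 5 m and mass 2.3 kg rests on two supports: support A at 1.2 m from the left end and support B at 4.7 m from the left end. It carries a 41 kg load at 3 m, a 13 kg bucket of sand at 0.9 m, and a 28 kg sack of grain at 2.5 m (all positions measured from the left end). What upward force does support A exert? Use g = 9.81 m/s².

Take moments about support B.
Beam weight: 2.3 × 9.81 = 22.56 N down at 2.5 m → arm 2.2 m, τ = 22.56 × 2.2 = 49.63 N·m counterclockwise.
Load: 41 × 9.81 = 402.2 N down at 3 m → arm 1.7 m, τ = 402.2 × 1.7 = 683.7 N·m counterclockwise.
Bucket of sand: 13 × 9.81 = 127.5 N down at 0.9 m → arm 3.8 m, τ = 127.5 × 3.8 = 484.5 N·m counterclockwise.
Sack of grain: 28 × 9.81 = 274.7 N down at 2.5 m → arm 2.2 m, τ = 274.7 × 2.2 = 604.3 N·m counterclockwise.
Net load moment about support B = 1822 N·m counterclockwise.
Reaction R at support A is upward at 1.2 m, arm 3.5 m → moment R × 3.5 clockwise.
Setting net torque to zero: R × 3.5 = 1822 → R = 521 N.

R_A ≈ 521 N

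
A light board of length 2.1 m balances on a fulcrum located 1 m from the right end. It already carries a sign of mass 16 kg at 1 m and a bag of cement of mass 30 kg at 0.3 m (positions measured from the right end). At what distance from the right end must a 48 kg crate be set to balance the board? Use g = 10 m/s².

About the fulcrum (at 1 m from the right end):
Sign: acts at the fulcrum, moment arm 0 → no torque.
Bag of cement: 30 × 10 = 300 N down at 0.3 m → arm 0.7 m, τ = 300 × 0.7 = 210 N·m clockwise.
Net moment of existing loads = 210 N·m clockwise.
The crate weighs 48 × 10 = 480 N and must supply an equal counterclockwise moment, so its lever arm about the fulcrum is 210 / 480 = 0.438 m.
That puts it at 1 + 0.438 = 1.44 m from the right end.

x ≈ 1.44 m from the right end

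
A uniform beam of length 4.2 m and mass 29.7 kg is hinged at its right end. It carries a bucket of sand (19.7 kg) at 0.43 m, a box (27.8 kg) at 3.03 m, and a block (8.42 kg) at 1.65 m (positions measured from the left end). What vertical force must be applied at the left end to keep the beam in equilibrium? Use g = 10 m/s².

Take moments about the right end.
Beam weight: 29.7 × 10 = 297 N down at 2.1 m → arm 2.1 m, τ = 297 × 2.1 = 623.7 N·m counterclockwise.
Bucket of sand: 19.7 × 10 = 197 N down at 0.43 m → arm 3.77 m, τ = 197 × 3.77 = 742.7 N·m counterclockwise.
Box: 27.8 × 10 = 278 N down at 3.03 m → arm 1.17 m, τ = 278 × 1.17 = 325.3 N·m counterclockwise.
Block: 8.42 × 10 = 84.2 N down at 1.65 m → arm 2.55 m, τ = 84.2 × 2.55 = 214.7 N·m counterclockwise.
Net moment of the loads = 1906 N·m counterclockwise.
The upward force F acts at the left end, arm 4.2 m, giving F × 4.2 clockwise.
Setting net torque to zero: F × 4.2 = 1906 → F = 1906 / 4.2 = 454 N.

F ≈ 454 N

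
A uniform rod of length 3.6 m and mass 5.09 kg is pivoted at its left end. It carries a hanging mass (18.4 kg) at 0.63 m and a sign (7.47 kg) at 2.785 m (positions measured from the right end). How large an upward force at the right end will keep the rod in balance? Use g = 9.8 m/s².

Take moments about the left end.
Beam weight: 5.09 × 9.8 = 49.88 N down at 1.8 m → arm 1.8 m, τ = 49.88 × 1.8 = 89.78 N·m clockwise.
Hanging mass: 18.4 × 9.8 = 180.3 N down at 0.63 m → arm 2.97 m, τ = 180.3 × 2.97 = 535.5 N·m clockwise.
Sign: 7.47 × 9.8 = 73.21 N down at 2.785 m → arm 0.815 m, τ = 73.21 × 0.815 = 59.67 N·m clockwise.
Net moment of the loads = 684.9 N·m clockwise.
The upward force F acts at the right end, arm 3.6 m, giving F × 3.6 counterclockwise.
Setting net torque to zero: F × 3.6 = 684.9 → F = 684.9 / 3.6 = 190 N.

F ≈ 190 N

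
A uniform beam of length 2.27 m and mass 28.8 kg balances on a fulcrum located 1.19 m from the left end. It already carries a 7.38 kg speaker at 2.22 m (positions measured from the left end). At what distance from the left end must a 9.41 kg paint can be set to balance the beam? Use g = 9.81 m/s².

Sum moments about the fulcrum (at 1.19 m from the left end) (the support reaction has zero arm there).
Beam weight: 28.8 × 9.81 = 282.5 N down at 1.135 m → arm 0.055 m, τ = 282.5 × 0.055 = 15.54 N·m counterclockwise.
Speaker: 7.38 × 9.81 = 72.4 N down at 2.22 m → arm 1.03 m, τ = 72.4 × 1.03 = 74.57 N·m clockwise.
Net moment of existing loads = 59.03 N·m clockwise.
The paint can weighs 9.41 × 9.81 = 92.31 N and must supply an equal counterclockwise moment, so its lever arm about the fulcrum is 59.03 / 92.31 = 0.639 m.
That puts it at 1.19 − 0.639 = 0.551 m from the left end.

x ≈ 0.551 m from the left end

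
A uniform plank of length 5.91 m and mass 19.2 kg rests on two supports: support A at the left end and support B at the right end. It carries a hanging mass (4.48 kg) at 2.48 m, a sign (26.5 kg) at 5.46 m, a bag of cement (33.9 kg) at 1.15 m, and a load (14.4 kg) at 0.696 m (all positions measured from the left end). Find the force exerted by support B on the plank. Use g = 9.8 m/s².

About support A:
Beam weight: 19.2 × 9.8 = 188.2 N down at 2.955 m → arm 2.955 m, τ = 188.2 × 2.955 = 556.1 N·m clockwise.
Hanging mass: 4.48 × 9.8 = 43.9 N down at 2.48 m → arm 2.48 m, τ = 43.9 × 2.48 = 108.9 N·m clockwise.
Sign: 26.5 × 9.8 = 259.7 N down at 5.46 m → arm 5.46 m, τ = 259.7 × 5.46 = 1418 N·m clockwise.
Bag of cement: 33.9 × 9.8 = 332.2 N down at 1.15 m → arm 1.15 m, τ = 332.2 × 1.15 = 382 N·m clockwise.
Load: 14.4 × 9.8 = 141.1 N down at 0.696 m → arm 0.696 m, τ = 141.1 × 0.696 = 98.21 N·m clockwise.
Net load moment about support A = 2563 N·m clockwise.
Reaction R at support B is upward at 5.91 m, arm 5.91 m → moment R × 5.91 counterclockwise.
Balancing moments: R × 5.91 = 2563, giving R = 434 N.

R_B ≈ 434 N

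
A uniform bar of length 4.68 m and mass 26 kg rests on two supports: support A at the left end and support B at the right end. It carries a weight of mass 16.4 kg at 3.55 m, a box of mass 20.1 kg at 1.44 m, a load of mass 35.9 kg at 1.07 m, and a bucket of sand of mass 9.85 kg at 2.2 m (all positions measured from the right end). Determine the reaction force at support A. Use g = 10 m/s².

R_A ≈ 445 N

Choose support B as the axis so its reaction then has zero moment arm.
Beam weight: 26 × 10 = 260 N down at 2.34 m → arm 2.34 m, τ = 260 × 2.34 = 608.4 N·m counterclockwise.
Weight: 16.4 × 10 = 164 N down at 3.55 m → arm 3.55 m, τ = 164 × 3.55 = 582.2 N·m counterclockwise.
Box: 20.1 × 10 = 201 N down at 1.44 m → arm 1.44 m, τ = 201 × 1.44 = 289.4 N·m counterclockwise.
Load: 35.9 × 10 = 359 N down at 1.07 m → arm 1.07 m, τ = 359 × 1.07 = 384.1 N·m counterclockwise.
Bucket of sand: 9.85 × 10 = 98.5 N down at 2.2 m → arm 2.2 m, τ = 98.5 × 2.2 = 216.7 N·m counterclockwise.
Net load moment about support B = 2081 N·m counterclockwise.
Reaction R at support A is upward at 4.68 m, arm 4.68 m → moment R × 4.68 clockwise.
Setting net torque to zero: R × 4.68 = 2081 → R = 445 N.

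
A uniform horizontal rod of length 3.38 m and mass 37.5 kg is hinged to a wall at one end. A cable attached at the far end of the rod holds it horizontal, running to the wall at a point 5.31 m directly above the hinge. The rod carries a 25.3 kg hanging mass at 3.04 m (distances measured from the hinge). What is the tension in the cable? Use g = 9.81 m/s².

T ≈ 483 N

Take moments about the hinge.
Beam weight: 37.5 × 9.81 = 367.9 N down at 1.69 m → arm 1.69 m, τ = 367.9 × 1.69 = 621.8 N·m clockwise.
Hanging mass: 25.3 × 9.81 = 248.2 N down at 3.04 m → arm 3.04 m, τ = 248.2 × 3.04 = 754.5 N·m clockwise.
Total clockwise load moment = 1376 N·m.
The cable tension T acts at 3.38 m; only its component perpendicular to the rod, T sinθ, produces torque. sinθ = h/√(h²+d²) = 5.31/√(5.31²+3.38²) = 0.8436.
Στ = 0 ⇒ T × 3.38 × 0.8436 = 1376 ⇒ T = 1376 / 2.851 = 483 N.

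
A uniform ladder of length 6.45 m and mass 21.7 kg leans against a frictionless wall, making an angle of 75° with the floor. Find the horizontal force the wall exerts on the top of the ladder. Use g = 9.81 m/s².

Take moments about the foot of the ladder.
Ladder weight 21.7×9.81 = 212.9 N acts at 3.225 m along the ladder; its horizontal arm is 3.225·cos75° = 0.8347 m → τ = 177.7 N·m clockwise.
Wall normal N acts horizontally at the top; its moment arm is the height L sinθ = 6.45·sin75° = 6.23 m, counterclockwise.
For rotational equilibrium, N × 6.23 = 177.7, so N = 28.5 N.

N_wall ≈ 28.5 N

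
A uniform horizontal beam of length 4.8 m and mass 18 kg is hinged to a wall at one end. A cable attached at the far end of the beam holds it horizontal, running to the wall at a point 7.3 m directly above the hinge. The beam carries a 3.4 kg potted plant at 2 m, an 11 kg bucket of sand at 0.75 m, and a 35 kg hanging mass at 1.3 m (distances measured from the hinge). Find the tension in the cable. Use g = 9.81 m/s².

T ≈ 254 N

Take moments about the hinge.
Beam weight: 18 × 9.81 = 176.6 N down at 2.4 m → arm 2.4 m, τ = 176.6 × 2.4 = 423.8 N·m clockwise.
Potted plant: 3.4 × 9.81 = 33.35 N down at 2 m → arm 2 m, τ = 33.35 × 2 = 66.7 N·m clockwise.
Bucket of sand: 11 × 9.81 = 107.9 N down at 0.75 m → arm 0.75 m, τ = 107.9 × 0.75 = 80.93 N·m clockwise.
Hanging mass: 35 × 9.81 = 343.4 N down at 1.3 m → arm 1.3 m, τ = 343.4 × 1.3 = 446.4 N·m clockwise.
Total clockwise load moment = 1018 N·m.
The cable tension T acts at 4.8 m; only its component perpendicular to the beam, T sinθ, produces torque. sinθ = h/√(h²+d²) = 7.3/√(7.3²+4.8²) = 0.8356.
Balancing moments: T × 4.8 × 0.8356 = 1018, giving T = 1018 / 4.011 = 254 N.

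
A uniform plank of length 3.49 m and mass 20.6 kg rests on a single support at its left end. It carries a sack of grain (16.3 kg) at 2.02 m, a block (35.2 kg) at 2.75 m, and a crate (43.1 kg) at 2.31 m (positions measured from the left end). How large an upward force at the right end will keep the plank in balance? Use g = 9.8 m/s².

F ≈ 745 N

Choose the left end as the axis so the unknown pivot reaction has zero arm there.
Beam weight: 20.6 × 9.8 = 201.9 N down at 1.745 m → arm 1.745 m, τ = 201.9 × 1.745 = 352.3 N·m clockwise.
Sack of grain: 16.3 × 9.8 = 159.7 N down at 2.02 m → arm 2.02 m, τ = 159.7 × 2.02 = 322.6 N·m clockwise.
Block: 35.2 × 9.8 = 345 N down at 2.75 m → arm 2.75 m, τ = 345 × 2.75 = 948.8 N·m clockwise.
Crate: 43.1 × 9.8 = 422.4 N down at 2.31 m → arm 2.31 m, τ = 422.4 × 2.31 = 975.7 N·m clockwise.
Net moment of the loads = 2599 N·m clockwise.
The upward force F acts at the right end, arm 3.49 m, giving F × 3.49 counterclockwise.
Setting net torque to zero: F × 3.49 = 2599 → F = 2599 / 3.49 = 745 N.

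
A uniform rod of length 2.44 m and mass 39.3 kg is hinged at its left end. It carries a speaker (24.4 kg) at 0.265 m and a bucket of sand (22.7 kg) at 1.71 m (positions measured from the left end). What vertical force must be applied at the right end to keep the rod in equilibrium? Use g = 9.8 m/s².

Take moments about the left end.
Beam weight: 39.3 × 9.8 = 385.1 N down at 1.22 m → arm 1.22 m, τ = 385.1 × 1.22 = 469.8 N·m clockwise.
Speaker: 24.4 × 9.8 = 239.1 N down at 0.265 m → arm 0.265 m, τ = 239.1 × 0.265 = 63.36 N·m clockwise.
Bucket of sand: 22.7 × 9.8 = 222.5 N down at 1.71 m → arm 1.71 m, τ = 222.5 × 1.71 = 380.5 N·m clockwise.
Net moment of the loads = 913.7 N·m clockwise.
The upward force F acts at the right end, arm 2.44 m, giving F × 2.44 counterclockwise.
Setting net torque to zero: F × 2.44 = 913.7 → F = 913.7 / 2.44 = 374 N.

F ≈ 374 N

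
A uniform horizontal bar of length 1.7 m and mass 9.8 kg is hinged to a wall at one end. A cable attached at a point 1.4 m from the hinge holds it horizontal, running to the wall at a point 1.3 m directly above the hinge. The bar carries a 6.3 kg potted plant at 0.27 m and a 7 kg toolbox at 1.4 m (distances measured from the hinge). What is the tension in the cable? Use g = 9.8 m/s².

T ≈ 204 N

Sum moments about the hinge (the unknown hinge reaction has zero arm there).
Beam weight: 9.8 × 9.8 = 96.04 N down at 0.85 m → arm 0.85 m, τ = 96.04 × 0.85 = 81.63 N·m clockwise.
Potted plant: 6.3 × 9.8 = 61.74 N down at 0.27 m → arm 0.27 m, τ = 61.74 × 0.27 = 16.67 N·m clockwise.
Toolbox: 7 × 9.8 = 68.6 N down at 1.4 m → arm 1.4 m, τ = 68.6 × 1.4 = 96.04 N·m clockwise.
Total clockwise load moment = 194.3 N·m.
The cable tension T acts at 1.4 m; only its component perpendicular to the bar, T sinθ, produces torque. sinθ = h/√(h²+d²) = 1.3/√(1.3²+1.4²) = 0.6805.
Balancing moments: T × 1.4 × 0.6805 = 194.3, giving T = 194.3 / 0.9527 = 204 N.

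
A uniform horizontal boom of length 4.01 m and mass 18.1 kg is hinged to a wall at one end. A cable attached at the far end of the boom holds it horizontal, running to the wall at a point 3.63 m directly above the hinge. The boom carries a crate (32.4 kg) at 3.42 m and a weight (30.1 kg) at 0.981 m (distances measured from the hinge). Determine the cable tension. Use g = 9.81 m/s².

Choose the hinge as the axis so the unknown hinge reaction has zero arm there.
Beam weight: 18.1 × 9.81 = 177.6 N down at 2.005 m → arm 2.005 m, τ = 177.6 × 2.005 = 356.1 N·m clockwise.
Crate: 32.4 × 9.81 = 317.8 N down at 3.42 m → arm 3.42 m, τ = 317.8 × 3.42 = 1087 N·m clockwise.
Weight: 30.1 × 9.81 = 295.3 N down at 0.981 m → arm 0.981 m, τ = 295.3 × 0.981 = 289.7 N·m clockwise.
Total clockwise load moment = 1733 N·m.
The cable tension T acts at 4.01 m; only its component perpendicular to the boom, T sinθ, produces torque. sinθ = h/√(h²+d²) = 3.63/√(3.63²+4.01²) = 0.6711.
Balancing moments: T × 4.01 × 0.6711 = 1733, giving T = 1733 / 2.691 = 644 N.

T ≈ 644 N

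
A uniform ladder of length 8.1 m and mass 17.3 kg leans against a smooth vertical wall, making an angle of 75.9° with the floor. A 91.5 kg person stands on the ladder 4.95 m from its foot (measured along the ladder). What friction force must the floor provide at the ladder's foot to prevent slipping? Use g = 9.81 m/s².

Sum moments about the foot of the ladder (the floor normal and friction both act there and drop out).
Ladder weight 17.3×9.81 = 169.7 N acts at 4.05 m along the ladder; its horizontal arm is 4.05·cos75.9° = 0.9866 m → τ = 167.4 N·m clockwise.
Person: 91.5×9.81 = 897.6 N at 4.95 m → arm 1.206 m → τ = 1083 N·m clockwise.
Wall normal N acts horizontally at the top; its moment arm is the height L sinθ = 8.1·sin75.9° = 7.856 m, counterclockwise.
Στ = 0 ⇒ N × 7.856 = 1250 ⇒ N = 159 N.
ΣFx = 0: friction at the foot balances the wall's push, so f = N_wall = 159 N.

f ≈ 159 N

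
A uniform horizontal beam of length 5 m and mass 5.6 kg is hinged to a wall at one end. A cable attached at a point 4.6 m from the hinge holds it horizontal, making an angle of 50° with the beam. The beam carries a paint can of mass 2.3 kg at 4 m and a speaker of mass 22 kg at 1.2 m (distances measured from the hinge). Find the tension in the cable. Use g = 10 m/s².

T ≈ 141 N

About the hinge:
Beam weight: 5.6 × 10 = 56 N down at 2.5 m → arm 2.5 m, τ = 56 × 2.5 = 140 N·m clockwise.
Paint can: 2.3 × 10 = 23 N down at 4 m → arm 4 m, τ = 23 × 4 = 92 N·m clockwise.
Speaker: 22 × 10 = 220 N down at 1.2 m → arm 1.2 m, τ = 220 × 1.2 = 264 N·m clockwise.
Total clockwise load moment = 496 N·m.
The cable tension T acts at 4.6 m; only its component perpendicular to the beam, T sinθ, produces torque. sin 50° = 0.766.
Στ = 0 ⇒ T × 4.6 × 0.766 = 496 ⇒ T = 496 / 3.524 = 141 N.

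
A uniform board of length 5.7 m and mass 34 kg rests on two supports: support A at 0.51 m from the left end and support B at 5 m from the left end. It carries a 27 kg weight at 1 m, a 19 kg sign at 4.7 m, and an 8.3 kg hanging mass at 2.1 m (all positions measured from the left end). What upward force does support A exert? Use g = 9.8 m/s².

R_A ≈ 460 N

Taking torques about support B:
Beam weight: 34 × 9.8 = 333.2 N down at 2.85 m → arm 2.15 m, τ = 333.2 × 2.15 = 716.4 N·m counterclockwise.
Weight: 27 × 9.8 = 264.6 N down at 1 m → arm 4 m, τ = 264.6 × 4 = 1058 N·m counterclockwise.
Sign: 19 × 9.8 = 186.2 N down at 4.7 m → arm 0.3 m, τ = 186.2 × 0.3 = 55.86 N·m counterclockwise.
Hanging mass: 8.3 × 9.8 = 81.34 N down at 2.1 m → arm 2.9 m, τ = 81.34 × 2.9 = 235.9 N·m counterclockwise.
Net load moment about support B = 2066 N·m counterclockwise.
Reaction R at support A is upward at 0.51 m, arm 4.49 m → moment R × 4.49 clockwise.
Setting net torque to zero: R × 4.49 = 2066 → R = 460 N.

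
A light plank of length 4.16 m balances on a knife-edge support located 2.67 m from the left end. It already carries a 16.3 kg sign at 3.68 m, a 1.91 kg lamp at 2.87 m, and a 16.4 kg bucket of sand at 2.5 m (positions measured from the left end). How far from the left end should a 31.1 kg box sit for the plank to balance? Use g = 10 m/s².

Taking torques about the knife-edge support (at 2.67 m from the left end):
Sign: 16.3 × 10 = 163 N down at 3.68 m → arm 1.01 m, τ = 163 × 1.01 = 164.6 N·m clockwise.
Lamp: 1.91 × 10 = 19.1 N down at 2.87 m → arm 0.2 m, τ = 19.1 × 0.2 = 3.82 N·m clockwise.
Bucket of sand: 16.4 × 10 = 164 N down at 2.5 m → arm 0.17 m, τ = 164 × 0.17 = 27.88 N·m counterclockwise.
Net moment of existing loads = 140.5 N·m clockwise.
The box weighs 31.1 × 10 = 311 N and must supply an equal counterclockwise moment, so its lever arm about the knife-edge support is 140.5 / 311 = 0.452 m.
That puts it at 2.67 − 0.452 = 2.22 m from the left end.

x ≈ 2.22 m from the left end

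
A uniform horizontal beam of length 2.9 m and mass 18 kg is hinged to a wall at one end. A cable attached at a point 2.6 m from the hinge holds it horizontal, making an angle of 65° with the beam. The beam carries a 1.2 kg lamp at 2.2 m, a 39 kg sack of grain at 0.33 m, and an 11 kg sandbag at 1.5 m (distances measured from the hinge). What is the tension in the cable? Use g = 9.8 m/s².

T ≈ 242 N

Taking torques about the hinge:
Beam weight: 18 × 9.8 = 176.4 N down at 1.45 m → arm 1.45 m, τ = 176.4 × 1.45 = 255.8 N·m clockwise.
Lamp: 1.2 × 9.8 = 11.76 N down at 2.2 m → arm 2.2 m, τ = 11.76 × 2.2 = 25.87 N·m clockwise.
Sack of grain: 39 × 9.8 = 382.2 N down at 0.33 m → arm 0.33 m, τ = 382.2 × 0.33 = 126.1 N·m clockwise.
Sandbag: 11 × 9.8 = 107.8 N down at 1.5 m → arm 1.5 m, τ = 107.8 × 1.5 = 161.7 N·m clockwise.
Total clockwise load moment = 569.5 N·m.
The cable tension T acts at 2.6 m; only its component perpendicular to the beam, T sinθ, produces torque. sin 65° = 0.9063.
For rotational equilibrium, T × 2.6 × 0.9063 = 569.5, so T = 569.5 / 2.356 = 242 N.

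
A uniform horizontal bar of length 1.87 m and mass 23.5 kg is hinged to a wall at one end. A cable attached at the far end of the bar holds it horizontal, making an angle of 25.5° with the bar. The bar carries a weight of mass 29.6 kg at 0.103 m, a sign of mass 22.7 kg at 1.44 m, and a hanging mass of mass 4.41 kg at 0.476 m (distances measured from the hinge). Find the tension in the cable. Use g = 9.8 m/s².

T ≈ 728 N

About the hinge:
Beam weight: 23.5 × 9.8 = 230.3 N down at 0.935 m → arm 0.935 m, τ = 230.3 × 0.935 = 215.3 N·m clockwise.
Weight: 29.6 × 9.8 = 290.1 N down at 0.103 m → arm 0.103 m, τ = 290.1 × 0.103 = 29.88 N·m clockwise.
Sign: 22.7 × 9.8 = 222.5 N down at 1.44 m → arm 1.44 m, τ = 222.5 × 1.44 = 320.4 N·m clockwise.
Hanging mass: 4.41 × 9.8 = 43.22 N down at 0.476 m → arm 0.476 m, τ = 43.22 × 0.476 = 20.57 N·m clockwise.
Total clockwise load moment = 586.1 N·m.
The cable tension T acts at 1.87 m; only its component perpendicular to the bar, T sinθ, produces torque. sin 25.5° = 0.4305.
For rotational equilibrium, T × 1.87 × 0.4305 = 586.1, so T = 586.1 / 0.805 = 728 N.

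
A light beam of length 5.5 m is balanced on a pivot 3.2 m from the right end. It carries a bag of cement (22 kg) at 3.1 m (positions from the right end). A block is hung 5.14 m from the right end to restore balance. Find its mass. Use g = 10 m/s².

Choose the pivot (at 3.2 m from the right end) as the axis so the support reaction has zero arm there.
Bag of cement: 22 × 10 = 220 N down at 3.1 m → arm 0.1 m, τ = 220 × 0.1 = 22 N·m clockwise.
Net moment of known loads = 22 N·m clockwise.
An unknown mass m at 5.14 m has arm 1.94 m; its moment is m·g·1.94 counterclockwise.
For rotational equilibrium, m × 10 × 1.94 = 22, so m = 22 / (10 × 1.94) = 1.13 kg.

m ≈ 1.13 kg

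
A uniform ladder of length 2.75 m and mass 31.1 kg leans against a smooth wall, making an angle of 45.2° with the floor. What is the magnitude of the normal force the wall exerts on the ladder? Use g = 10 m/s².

N_wall ≈ 154 N

Sum moments about the foot of the ladder (the floor normal and friction both act there and drop out).
Ladder weight 31.1×10 = 311 N acts at 1.375 m along the ladder; its horizontal arm is 1.375·cos45.2° = 0.9689 m → τ = 301.3 N·m clockwise.
Wall normal N acts horizontally at the top; its moment arm is the height L sinθ = 2.75·sin45.2° = 1.951 m, counterclockwise.
Στ = 0 ⇒ N × 1.951 = 301.3 ⇒ N = 154 N.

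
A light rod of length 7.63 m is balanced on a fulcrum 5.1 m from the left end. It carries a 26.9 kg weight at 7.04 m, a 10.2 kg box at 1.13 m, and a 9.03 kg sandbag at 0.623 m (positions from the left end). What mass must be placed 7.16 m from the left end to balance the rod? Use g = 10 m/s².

m ≈ 13.9 kg

Take moments about the fulcrum (at 5.1 m from the left end).
Weight: 26.9 × 10 = 269 N down at 7.04 m → arm 1.94 m, τ = 269 × 1.94 = 521.9 N·m clockwise.
Box: 10.2 × 10 = 102 N down at 1.13 m → arm 3.97 m, τ = 102 × 3.97 = 404.9 N·m counterclockwise.
Sandbag: 9.03 × 10 = 90.3 N down at 0.623 m → arm 4.477 m, τ = 90.3 × 4.477 = 404.3 N·m counterclockwise.
Net moment of known loads = 287.3 N·m counterclockwise.
An unknown mass m at 7.16 m has arm 2.06 m; its moment is m·g·2.06 clockwise.
Balancing moments: m × 10 × 2.06 = 287.3, giving m = 287.3 / (10 × 2.06) = 13.9 kg.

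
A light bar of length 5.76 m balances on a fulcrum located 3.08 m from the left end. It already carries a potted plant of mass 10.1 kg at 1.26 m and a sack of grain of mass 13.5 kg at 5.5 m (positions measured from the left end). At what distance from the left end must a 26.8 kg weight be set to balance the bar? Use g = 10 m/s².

x ≈ 2.55 m from the left end

Sum moments about the fulcrum (at 3.08 m from the left end) (the support reaction has zero arm there).
Potted plant: 10.1 × 10 = 101 N down at 1.26 m → arm 1.82 m, τ = 101 × 1.82 = 183.8 N·m counterclockwise.
Sack of grain: 13.5 × 10 = 135 N down at 5.5 m → arm 2.42 m, τ = 135 × 2.42 = 326.7 N·m clockwise.
Net moment of existing loads = 142.9 N·m clockwise.
The weight weighs 26.8 × 10 = 268 N and must supply an equal counterclockwise moment, so its lever arm about the fulcrum is 142.9 / 268 = 0.533 m.
That puts it at 3.08 − 0.533 = 2.55 m from the left end.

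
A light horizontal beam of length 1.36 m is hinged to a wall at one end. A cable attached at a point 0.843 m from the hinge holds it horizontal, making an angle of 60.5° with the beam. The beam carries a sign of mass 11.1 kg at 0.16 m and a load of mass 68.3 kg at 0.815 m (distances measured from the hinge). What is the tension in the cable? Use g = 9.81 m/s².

Taking torques about the hinge:
Sign: 11.1 × 9.81 = 108.9 N down at 0.16 m → arm 0.16 m, τ = 108.9 × 0.16 = 17.42 N·m clockwise.
Load: 68.3 × 9.81 = 670 N down at 0.815 m → arm 0.815 m, τ = 670 × 0.815 = 546 N·m clockwise.
Total clockwise load moment = 563.4 N·m.
The cable tension T acts at 0.843 m; only its component perpendicular to the beam, T sinθ, produces torque. sin 60.5° = 0.8704.
Στ = 0 ⇒ T × 0.843 × 0.8704 = 563.4 ⇒ T = 563.4 / 0.7337 = 768 N.

T ≈ 768 N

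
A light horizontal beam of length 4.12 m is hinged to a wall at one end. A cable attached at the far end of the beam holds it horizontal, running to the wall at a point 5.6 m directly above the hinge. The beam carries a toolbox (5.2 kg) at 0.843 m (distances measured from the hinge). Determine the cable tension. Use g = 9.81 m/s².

T ≈ 13 N

Taking torques about the hinge:
Toolbox: 5.2 × 9.81 = 51.01 N down at 0.843 m → arm 0.843 m, τ = 51.01 × 0.843 = 43 N·m clockwise.
Total clockwise load moment = 43 N·m.
The cable tension T acts at 4.12 m; only its component perpendicular to the beam, T sinθ, produces torque. sinθ = h/√(h²+d²) = 5.6/√(5.6²+4.12²) = 0.8055.
Setting net torque to zero: T × 4.12 × 0.8055 = 43 → T = 43 / 3.319 = 13 N.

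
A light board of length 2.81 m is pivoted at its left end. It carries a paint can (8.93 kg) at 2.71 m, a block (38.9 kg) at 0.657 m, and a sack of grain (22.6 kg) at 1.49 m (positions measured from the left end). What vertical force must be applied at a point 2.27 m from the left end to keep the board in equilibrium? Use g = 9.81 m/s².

F ≈ 361 N

About the left end:
Paint can: 8.93 × 9.81 = 87.6 N down at 2.71 m → arm 2.71 m, τ = 87.6 × 2.71 = 237.4 N·m clockwise.
Block: 38.9 × 9.81 = 381.6 N down at 0.657 m → arm 0.657 m, τ = 381.6 × 0.657 = 250.7 N·m clockwise.
Sack of grain: 22.6 × 9.81 = 221.7 N down at 1.49 m → arm 1.49 m, τ = 221.7 × 1.49 = 330.3 N·m clockwise.
Net moment of the loads = 818.4 N·m clockwise.
The upward force F acts at a point 2.27 m from the left end, arm 2.27 m, giving F × 2.27 counterclockwise.
Στ = 0 ⇒ F × 2.27 = 818.4 ⇒ F = 818.4 / 2.27 = 361 N.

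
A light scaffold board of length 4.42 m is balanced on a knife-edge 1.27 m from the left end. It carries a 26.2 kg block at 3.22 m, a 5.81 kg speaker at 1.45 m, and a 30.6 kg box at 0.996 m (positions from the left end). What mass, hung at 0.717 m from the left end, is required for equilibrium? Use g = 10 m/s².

m ≈ 79.1 kg

Take moments about the knife-edge (at 1.27 m from the left end).
Block: 26.2 × 10 = 262 N down at 3.22 m → arm 1.95 m, τ = 262 × 1.95 = 510.9 N·m clockwise.
Speaker: 5.81 × 10 = 58.1 N down at 1.45 m → arm 0.18 m, τ = 58.1 × 0.18 = 10.46 N·m clockwise.
Box: 30.6 × 10 = 306 N down at 0.996 m → arm 0.274 m, τ = 306 × 0.274 = 83.84 N·m counterclockwise.
Net moment of known loads = 437.5 N·m clockwise.
An unknown mass m at 0.717 m has arm 0.553 m; its moment is m·g·0.553 counterclockwise.
For rotational equilibrium, m × 10 × 0.553 = 437.5, so m = 437.5 / (10 × 0.553) = 79.1 kg.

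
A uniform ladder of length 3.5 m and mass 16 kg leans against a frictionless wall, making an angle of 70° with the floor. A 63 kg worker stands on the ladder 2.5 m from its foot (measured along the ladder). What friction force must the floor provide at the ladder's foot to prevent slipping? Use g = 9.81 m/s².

f ≈ 189 N

Taking torques about the foot of the ladder:
Ladder weight 16×9.81 = 157 N acts at 1.75 m along the ladder; its horizontal arm is 1.75·cos70° = 0.5985 m → τ = 93.96 N·m clockwise.
Worker: 63×9.81 = 618 N at 2.5 m → arm 0.8551 m → τ = 528.5 N·m clockwise.
Wall normal N acts horizontally at the top; its moment arm is the height L sinθ = 3.5·sin70° = 3.289 m, counterclockwise.
Στ = 0 ⇒ N × 3.289 = 622.5 ⇒ N = 189 N.
ΣFx = 0: friction at the foot balances the wall's push, so f = N_wall = 189 N.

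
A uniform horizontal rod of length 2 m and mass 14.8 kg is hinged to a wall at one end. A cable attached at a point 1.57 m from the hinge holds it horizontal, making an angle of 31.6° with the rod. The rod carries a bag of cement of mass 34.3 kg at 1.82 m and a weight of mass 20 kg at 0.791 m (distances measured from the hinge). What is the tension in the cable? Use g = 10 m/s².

Choose the hinge as the axis so the unknown hinge reaction has zero arm there.
Beam weight: 14.8 × 10 = 148 N down at 1 m → arm 1 m, τ = 148 × 1 = 148 N·m clockwise.
Bag of cement: 34.3 × 10 = 343 N down at 1.82 m → arm 1.82 m, τ = 343 × 1.82 = 624.3 N·m clockwise.
Weight: 20 × 10 = 200 N down at 0.791 m → arm 0.791 m, τ = 200 × 0.791 = 158.2 N·m clockwise.
Total clockwise load moment = 930.5 N·m.
The cable tension T acts at 1.57 m; only its component perpendicular to the rod, T sinθ, produces torque. sin 31.6° = 0.524.
Balancing moments: T × 1.57 × 0.524 = 930.5, giving T = 930.5 / 0.8227 = 1130 N.

T ≈ 1130 N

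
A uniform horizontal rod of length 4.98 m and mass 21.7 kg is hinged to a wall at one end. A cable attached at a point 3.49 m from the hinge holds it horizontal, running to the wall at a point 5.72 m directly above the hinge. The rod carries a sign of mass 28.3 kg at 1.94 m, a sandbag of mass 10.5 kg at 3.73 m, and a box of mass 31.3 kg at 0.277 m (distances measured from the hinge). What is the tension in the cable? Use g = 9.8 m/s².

T ≈ 516 N

Sum moments about the hinge (the unknown hinge reaction has zero arm there).
Beam weight: 21.7 × 9.8 = 212.7 N down at 2.49 m → arm 2.49 m, τ = 212.7 × 2.49 = 529.6 N·m clockwise.
Sign: 28.3 × 9.8 = 277.3 N down at 1.94 m → arm 1.94 m, τ = 277.3 × 1.94 = 538 N·m clockwise.
Sandbag: 10.5 × 9.8 = 102.9 N down at 3.73 m → arm 3.73 m, τ = 102.9 × 3.73 = 383.8 N·m clockwise.
Box: 31.3 × 9.8 = 306.7 N down at 0.277 m → arm 0.277 m, τ = 306.7 × 0.277 = 84.96 N·m clockwise.
Total clockwise load moment = 1536 N·m.
The cable tension T acts at 3.49 m; only its component perpendicular to the rod, T sinθ, produces torque. sinθ = h/√(h²+d²) = 5.72/√(5.72²+3.49²) = 0.8537.
For rotational equilibrium, T × 3.49 × 0.8537 = 1536, so T = 1536 / 2.979 = 516 N.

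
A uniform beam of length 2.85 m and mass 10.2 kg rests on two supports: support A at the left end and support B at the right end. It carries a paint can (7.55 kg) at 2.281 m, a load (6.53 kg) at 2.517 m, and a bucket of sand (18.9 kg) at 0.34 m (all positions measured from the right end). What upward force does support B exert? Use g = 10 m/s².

Choose support A as the axis so its reaction then has zero moment arm.
Beam weight: 10.2 × 10 = 102 N down at 1.425 m → arm 1.425 m, τ = 102 × 1.425 = 145.3 N·m clockwise.
Paint can: 7.55 × 10 = 75.5 N down at 2.281 m → arm 0.569 m, τ = 75.5 × 0.569 = 42.96 N·m clockwise.
Load: 6.53 × 10 = 65.3 N down at 2.517 m → arm 0.333 m, τ = 65.3 × 0.333 = 21.74 N·m clockwise.
Bucket of sand: 18.9 × 10 = 189 N down at 0.34 m → arm 2.51 m, τ = 189 × 2.51 = 474.4 N·m clockwise.
Net load moment about support A = 684.4 N·m clockwise.
Reaction R at support B is upward at 0 m, arm 2.85 m → moment R × 2.85 counterclockwise.
Setting net torque to zero: R × 2.85 = 684.4 → R = 240 N.

R_B ≈ 240 N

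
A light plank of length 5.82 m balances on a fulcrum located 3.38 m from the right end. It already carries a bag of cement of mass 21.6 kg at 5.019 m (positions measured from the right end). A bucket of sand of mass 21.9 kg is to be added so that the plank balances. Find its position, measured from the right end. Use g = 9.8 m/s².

x ≈ 1.76 m from the right end

About the fulcrum (at 3.38 m from the right end):
Bag of cement: 21.6 × 9.8 = 211.7 N down at 5.019 m → arm 1.639 m, τ = 211.7 × 1.639 = 347 N·m counterclockwise.
Net moment of existing loads = 347 N·m counterclockwise.
The bucket of sand weighs 21.9 × 9.8 = 214.6 N and must supply an equal clockwise moment, so its lever arm about the fulcrum is 347 / 214.6 = 1.62 m.
That puts it at 3.38 − 1.62 = 1.76 m from the right end.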